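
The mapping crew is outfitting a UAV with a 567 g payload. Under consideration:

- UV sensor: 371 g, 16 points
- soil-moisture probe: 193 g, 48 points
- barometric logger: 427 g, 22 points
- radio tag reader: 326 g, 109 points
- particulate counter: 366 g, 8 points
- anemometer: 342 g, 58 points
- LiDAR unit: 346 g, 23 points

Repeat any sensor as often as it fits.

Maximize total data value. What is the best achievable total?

157

Density check — radio tag reader 0.33, soil-moisture probe 0.25, anemometer 0.17, LiDAR unit 0.07 are the best per g.
Best packing: soil-moisture probe + radio tag reader — 519 g, 157 total.
That's the maximum — no swap from here does better than 157.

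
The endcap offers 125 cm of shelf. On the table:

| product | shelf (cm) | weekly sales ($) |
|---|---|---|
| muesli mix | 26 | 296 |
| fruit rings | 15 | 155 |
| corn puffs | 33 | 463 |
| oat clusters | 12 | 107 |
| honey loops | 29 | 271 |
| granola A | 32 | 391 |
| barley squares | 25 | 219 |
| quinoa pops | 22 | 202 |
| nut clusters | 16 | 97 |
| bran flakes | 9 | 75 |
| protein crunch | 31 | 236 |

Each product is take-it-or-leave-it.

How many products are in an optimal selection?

5

The maximum weekly sales within 125 cm is 1459.
For example muesli mix + corn puffs + oat clusters + granola A + quinoa pops achieves it, using 125 cm.
Every optimal selection uses 5 products.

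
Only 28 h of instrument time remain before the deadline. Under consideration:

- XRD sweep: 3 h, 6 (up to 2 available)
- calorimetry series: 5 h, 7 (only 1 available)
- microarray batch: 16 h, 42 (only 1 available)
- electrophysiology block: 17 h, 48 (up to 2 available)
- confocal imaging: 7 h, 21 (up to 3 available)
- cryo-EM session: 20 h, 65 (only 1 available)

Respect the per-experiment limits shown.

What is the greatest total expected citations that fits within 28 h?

86

Best packing: confocal imaging + cryo-EM session — 27 h, 86 total.
The spare 1 h is too small for any remaining experiment, and no exchange beats 86.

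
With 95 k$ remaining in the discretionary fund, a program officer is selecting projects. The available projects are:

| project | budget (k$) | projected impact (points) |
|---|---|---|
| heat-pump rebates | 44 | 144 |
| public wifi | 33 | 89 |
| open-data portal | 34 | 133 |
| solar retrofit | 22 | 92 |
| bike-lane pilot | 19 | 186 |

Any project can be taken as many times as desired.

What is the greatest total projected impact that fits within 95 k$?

930

The ratio ordering already packs tightly: 5×bike-lane pilot, 95 k$, 930.
That's the maximum — no swap from here does better than 930.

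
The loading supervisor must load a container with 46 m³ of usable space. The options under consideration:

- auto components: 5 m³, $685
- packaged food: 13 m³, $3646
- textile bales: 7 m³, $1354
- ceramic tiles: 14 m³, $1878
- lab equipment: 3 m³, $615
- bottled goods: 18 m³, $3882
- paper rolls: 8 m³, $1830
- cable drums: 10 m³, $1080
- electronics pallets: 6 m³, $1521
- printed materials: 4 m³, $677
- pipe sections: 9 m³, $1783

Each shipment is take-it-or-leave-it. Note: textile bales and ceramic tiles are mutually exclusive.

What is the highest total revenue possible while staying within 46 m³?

The ratio ordering already packs tightly: packaged food + bottled goods + paper rolls + electronics pallets, 45 m³, 10879.
No other feasible combination exceeds 10879.

10879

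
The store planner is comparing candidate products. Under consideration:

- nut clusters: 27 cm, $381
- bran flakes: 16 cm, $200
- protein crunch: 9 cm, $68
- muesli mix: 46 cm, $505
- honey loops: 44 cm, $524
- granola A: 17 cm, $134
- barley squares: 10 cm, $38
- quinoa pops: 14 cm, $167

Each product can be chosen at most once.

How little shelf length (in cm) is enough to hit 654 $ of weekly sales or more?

57

Look for the lowest-shelf combination reaching 654.
nut clusters + bran flakes + quinoa pops reaches 748 using 57 cm.
No combination under 57 cm hits 654.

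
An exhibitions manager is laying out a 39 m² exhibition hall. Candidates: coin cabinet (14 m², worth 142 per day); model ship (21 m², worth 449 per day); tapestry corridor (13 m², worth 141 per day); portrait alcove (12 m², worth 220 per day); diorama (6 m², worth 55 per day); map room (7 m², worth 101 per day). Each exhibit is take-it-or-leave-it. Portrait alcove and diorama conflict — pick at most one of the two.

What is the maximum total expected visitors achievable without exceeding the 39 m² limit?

Model ship + portrait alcove uses 33 of the 39 m² and totals 669.
Nothing else feasible within 39 m² beats 669.

669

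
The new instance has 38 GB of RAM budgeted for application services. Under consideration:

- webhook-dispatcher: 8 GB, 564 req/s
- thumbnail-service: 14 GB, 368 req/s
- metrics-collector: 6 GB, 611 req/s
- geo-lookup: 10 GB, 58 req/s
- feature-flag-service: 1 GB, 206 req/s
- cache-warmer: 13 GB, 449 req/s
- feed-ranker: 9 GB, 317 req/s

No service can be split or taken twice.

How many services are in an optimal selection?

5

Best achievable throughput is 2147.
For example webhook-dispatcher + metrics-collector + feature-flag-service + cache-warmer + feed-ranker achieves it, using 37 GB.
All optima have 5 services.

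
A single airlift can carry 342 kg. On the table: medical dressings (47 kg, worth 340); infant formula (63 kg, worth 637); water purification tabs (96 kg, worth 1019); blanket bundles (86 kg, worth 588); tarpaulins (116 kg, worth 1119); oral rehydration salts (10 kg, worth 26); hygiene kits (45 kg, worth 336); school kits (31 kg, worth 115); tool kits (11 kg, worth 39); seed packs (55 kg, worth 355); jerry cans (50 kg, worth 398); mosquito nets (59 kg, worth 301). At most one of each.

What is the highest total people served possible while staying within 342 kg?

The ratio ordering already packs tightly: infant formula + water purification tabs + tarpaulins + tool kits + jerry cans, 336 kg, 3212.
That's the maximum — no swap from here does better than 3212.

3212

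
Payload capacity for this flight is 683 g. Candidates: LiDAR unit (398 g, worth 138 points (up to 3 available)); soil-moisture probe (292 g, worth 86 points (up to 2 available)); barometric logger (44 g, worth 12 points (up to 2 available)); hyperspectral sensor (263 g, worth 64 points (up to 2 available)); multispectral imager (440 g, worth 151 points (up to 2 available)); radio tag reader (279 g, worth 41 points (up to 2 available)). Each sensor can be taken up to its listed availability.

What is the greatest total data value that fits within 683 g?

202

Density check — LiDAR unit 0.35, multispectral imager 0.34, soil-moisture probe 0.29, barometric logger 0.27 are the best per g.
A density-first pass picks LiDAR unit + 2×barometric logger — 162 at 486 g.
Dropping 2×barometric logger frees 88 g; slotting in hyperspectral sensor (263 g) lifts the total to 202 at 661 g.
No other feasible combination exceeds 202.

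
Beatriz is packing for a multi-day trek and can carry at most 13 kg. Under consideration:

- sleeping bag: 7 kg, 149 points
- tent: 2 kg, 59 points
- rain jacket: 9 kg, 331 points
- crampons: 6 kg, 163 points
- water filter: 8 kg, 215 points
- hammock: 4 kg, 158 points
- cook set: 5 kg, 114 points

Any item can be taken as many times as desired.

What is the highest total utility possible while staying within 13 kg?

489

Density check — hammock 39.50, rain jacket 36.78, tent 29.50, crampons 27.17 are the best per kg.
Greedy by ratio would take 3×hammock: 12 kg used, total 474.
Replace 2×hammock with rain jacket: the trade gains 15 net, giving 489 at 13 kg.
Every other selection either busts 13 kg or fails to beat 489.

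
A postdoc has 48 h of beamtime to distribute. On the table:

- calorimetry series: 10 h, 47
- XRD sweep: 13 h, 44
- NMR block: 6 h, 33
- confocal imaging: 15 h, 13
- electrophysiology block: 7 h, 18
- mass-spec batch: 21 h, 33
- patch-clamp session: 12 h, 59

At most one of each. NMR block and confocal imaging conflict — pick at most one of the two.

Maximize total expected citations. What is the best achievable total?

201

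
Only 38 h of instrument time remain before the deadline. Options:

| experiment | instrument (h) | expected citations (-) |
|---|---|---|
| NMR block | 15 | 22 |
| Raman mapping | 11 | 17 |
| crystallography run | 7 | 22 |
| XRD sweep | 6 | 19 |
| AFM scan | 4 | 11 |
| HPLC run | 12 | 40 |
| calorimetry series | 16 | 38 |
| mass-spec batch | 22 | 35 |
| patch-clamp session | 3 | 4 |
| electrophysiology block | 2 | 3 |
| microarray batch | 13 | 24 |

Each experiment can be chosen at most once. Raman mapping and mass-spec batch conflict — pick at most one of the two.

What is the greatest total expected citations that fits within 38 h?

108

A density-first pass picks crystallography run + XRD sweep + AFM scan + HPLC run + patch-clamp session + electrophysiology block — 99 at 34 h.
Dropping crystallography run and patch-clamp session and electrophysiology block frees 12 h; slotting in calorimetry series (16 h) lifts the total to 108 at 38 h.
Nothing else feasible within 38 h beats 108.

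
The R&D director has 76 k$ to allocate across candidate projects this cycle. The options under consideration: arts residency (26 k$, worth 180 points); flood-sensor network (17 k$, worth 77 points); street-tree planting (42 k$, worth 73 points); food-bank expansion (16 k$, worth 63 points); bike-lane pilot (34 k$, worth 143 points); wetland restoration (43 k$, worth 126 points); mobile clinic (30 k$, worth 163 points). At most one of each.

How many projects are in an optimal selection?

Optimal total is 420.
One optimal bundle: arts residency + flood-sensor network + mobile clinic (73 k$).
Every optimal selection uses 3 projects.

3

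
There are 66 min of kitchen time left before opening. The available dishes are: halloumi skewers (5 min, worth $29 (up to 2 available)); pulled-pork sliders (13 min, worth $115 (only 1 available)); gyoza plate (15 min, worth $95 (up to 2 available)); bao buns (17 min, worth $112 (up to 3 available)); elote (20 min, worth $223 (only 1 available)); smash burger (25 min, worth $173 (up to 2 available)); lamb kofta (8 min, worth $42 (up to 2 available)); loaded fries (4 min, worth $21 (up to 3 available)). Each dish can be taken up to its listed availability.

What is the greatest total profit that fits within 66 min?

Density check — elote 11.15, pulled-pork sliders 8.85, smash burger 6.92, bao buns 6.59 are the best per min.
Greedy by ratio would take halloumi skewers + pulled-pork sliders + elote + smash burger: 63 min used, total 540.
The 5 min tied up in halloumi skewers is better spent on 2×loaded fries — total rises to 553 (66 min).

553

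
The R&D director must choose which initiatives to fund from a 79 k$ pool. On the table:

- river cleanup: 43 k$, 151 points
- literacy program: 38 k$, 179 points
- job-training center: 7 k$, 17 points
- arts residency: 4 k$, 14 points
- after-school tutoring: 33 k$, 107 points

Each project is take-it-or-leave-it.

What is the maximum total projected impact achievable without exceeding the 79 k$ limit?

Filling by ratio: literacy program + arts residency + after-school tutoring for 300, with 4 k$ left unused.
Replace arts residency with job-training center: the trade gains 3 net, giving 303 at 78 k$.
The closest alternative, literacy program + arts residency + after-school tutoring, reaches only 300.

303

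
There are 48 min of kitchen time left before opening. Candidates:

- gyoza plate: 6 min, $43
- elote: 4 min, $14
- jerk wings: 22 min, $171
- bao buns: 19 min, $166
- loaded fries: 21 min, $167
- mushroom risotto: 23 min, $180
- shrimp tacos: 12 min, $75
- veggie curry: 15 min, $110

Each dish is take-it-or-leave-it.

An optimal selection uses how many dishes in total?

3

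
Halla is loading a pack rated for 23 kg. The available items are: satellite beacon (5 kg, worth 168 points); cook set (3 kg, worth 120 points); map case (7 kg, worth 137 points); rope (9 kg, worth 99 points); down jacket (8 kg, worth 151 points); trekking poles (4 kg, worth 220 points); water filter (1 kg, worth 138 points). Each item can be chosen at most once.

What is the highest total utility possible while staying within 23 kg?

797

Ranking by ratio (utility/kg): water filter 138.00, trekking poles 55.00, cook set 40.00.
A density-first pass picks satellite beacon + cook set + map case + trekking poles + water filter — 783 at 20 kg.
Replace map case with down jacket: the trade gains 14 net, giving 797 at 21 kg.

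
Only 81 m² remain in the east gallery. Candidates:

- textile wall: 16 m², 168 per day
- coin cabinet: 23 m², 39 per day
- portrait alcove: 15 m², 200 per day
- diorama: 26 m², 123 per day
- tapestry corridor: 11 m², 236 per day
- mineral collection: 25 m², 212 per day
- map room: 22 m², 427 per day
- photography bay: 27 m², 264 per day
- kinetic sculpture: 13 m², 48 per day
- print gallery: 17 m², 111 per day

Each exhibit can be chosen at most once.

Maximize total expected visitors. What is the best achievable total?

1142

Best packing: textile wall + portrait alcove + tapestry corridor + map room + print gallery — 81 m², 1142 total.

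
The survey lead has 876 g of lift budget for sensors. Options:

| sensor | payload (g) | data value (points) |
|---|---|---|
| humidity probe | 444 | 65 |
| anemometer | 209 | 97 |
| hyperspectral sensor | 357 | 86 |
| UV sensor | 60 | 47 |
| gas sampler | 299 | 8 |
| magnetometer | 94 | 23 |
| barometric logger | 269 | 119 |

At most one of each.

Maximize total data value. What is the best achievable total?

302

Greedy by ratio would take anemometer + UV sensor + magnetometer + barometric logger: 632 g used, total 286.
Dropping UV sensor and magnetometer frees 154 g; slotting in hyperspectral sensor (357 g) lifts the total to 302 at 835 g.
The closest alternative, anemometer + UV sensor + magnetometer + barometric logger, reaches only 286.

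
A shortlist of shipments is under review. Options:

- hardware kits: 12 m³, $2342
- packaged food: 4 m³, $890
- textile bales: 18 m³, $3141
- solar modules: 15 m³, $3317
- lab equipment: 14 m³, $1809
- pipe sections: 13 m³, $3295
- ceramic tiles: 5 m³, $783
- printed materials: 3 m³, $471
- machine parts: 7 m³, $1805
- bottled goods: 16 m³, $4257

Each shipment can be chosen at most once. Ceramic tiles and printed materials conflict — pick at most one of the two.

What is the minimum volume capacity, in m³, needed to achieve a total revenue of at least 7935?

32

Minimise m³ subject to total revenue ≥ 7935.
Taking pipe sections + printed materials + bottled goods gives 8023 (≥ 7935) for 32 m³.
Any bundle with less than 32 m³ falls short of 7935.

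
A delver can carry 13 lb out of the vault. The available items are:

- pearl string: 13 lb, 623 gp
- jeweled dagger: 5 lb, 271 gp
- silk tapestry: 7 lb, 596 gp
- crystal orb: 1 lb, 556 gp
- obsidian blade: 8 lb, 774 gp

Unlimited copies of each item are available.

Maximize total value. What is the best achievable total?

7228

Best packing: 13×crystal orb — 13 lb, 7228 total.
Every other selection either busts 13 lb or fails to beat 7228.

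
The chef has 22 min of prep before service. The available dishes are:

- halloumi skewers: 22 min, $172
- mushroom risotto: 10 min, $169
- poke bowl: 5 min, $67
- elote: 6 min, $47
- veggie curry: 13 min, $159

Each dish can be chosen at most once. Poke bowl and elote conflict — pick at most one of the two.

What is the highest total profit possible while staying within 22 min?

236

Ranking by ratio (profit/min): mushroom risotto 16.90, poke bowl 13.40, veggie curry 12.23, elote 7.83.
Taking mushroom risotto + poke bowl: 15 min used, 236 in profit.
Every other selection either busts 22 min or breaks a pairing rule or fails to beat 236.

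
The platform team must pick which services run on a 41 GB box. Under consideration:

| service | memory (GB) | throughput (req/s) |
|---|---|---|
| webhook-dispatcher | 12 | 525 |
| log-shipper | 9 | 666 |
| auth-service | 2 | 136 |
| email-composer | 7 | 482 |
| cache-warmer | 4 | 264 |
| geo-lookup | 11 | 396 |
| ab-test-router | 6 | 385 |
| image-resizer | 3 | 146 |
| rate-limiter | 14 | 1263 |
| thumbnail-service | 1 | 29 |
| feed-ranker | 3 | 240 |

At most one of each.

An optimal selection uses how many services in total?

6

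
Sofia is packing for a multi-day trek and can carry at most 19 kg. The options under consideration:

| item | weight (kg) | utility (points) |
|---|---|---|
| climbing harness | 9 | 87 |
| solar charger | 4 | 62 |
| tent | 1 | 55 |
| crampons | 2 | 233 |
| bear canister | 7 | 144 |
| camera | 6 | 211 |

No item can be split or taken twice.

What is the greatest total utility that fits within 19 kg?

650

The ratio heuristic lands on tent + crampons + bear canister + camera (643) but leaves 3 kg idle.
Dropping tent frees 1 kg; slotting in solar charger (4 kg) lifts the total to 650 at 19 kg.
Next best is tent + crampons + bear canister + camera at 643 (16 kg) — short by 7.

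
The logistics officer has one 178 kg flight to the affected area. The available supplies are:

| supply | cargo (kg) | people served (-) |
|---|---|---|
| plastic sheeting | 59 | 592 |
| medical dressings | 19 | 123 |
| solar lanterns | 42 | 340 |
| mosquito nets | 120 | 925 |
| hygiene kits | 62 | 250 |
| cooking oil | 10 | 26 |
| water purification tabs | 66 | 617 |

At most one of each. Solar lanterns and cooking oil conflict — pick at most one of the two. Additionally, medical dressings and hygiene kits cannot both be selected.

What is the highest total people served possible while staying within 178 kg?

Best packing: plastic sheeting + solar lanterns + water purification tabs — 167 kg, 1549 total.

1549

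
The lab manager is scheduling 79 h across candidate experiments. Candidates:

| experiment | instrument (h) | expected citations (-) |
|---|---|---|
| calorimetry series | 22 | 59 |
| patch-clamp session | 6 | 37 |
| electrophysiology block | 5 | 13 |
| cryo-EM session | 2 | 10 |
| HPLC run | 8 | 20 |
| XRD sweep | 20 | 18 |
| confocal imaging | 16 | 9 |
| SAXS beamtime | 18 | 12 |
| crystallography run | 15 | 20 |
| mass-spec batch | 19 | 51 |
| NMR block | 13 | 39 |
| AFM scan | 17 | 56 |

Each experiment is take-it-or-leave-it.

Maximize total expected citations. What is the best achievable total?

By expected citations per h: patch-clamp session 6.17, cryo-EM session 5.00, AFM scan 3.29, NMR block 3.00 lead.
The ratio ordering already packs tightly: calorimetry series + patch-clamp session + cryo-EM session + mass-spec batch + NMR block + AFM scan, 79 h, 252.
Every other selection either busts 79 h or fails to beat 252.

252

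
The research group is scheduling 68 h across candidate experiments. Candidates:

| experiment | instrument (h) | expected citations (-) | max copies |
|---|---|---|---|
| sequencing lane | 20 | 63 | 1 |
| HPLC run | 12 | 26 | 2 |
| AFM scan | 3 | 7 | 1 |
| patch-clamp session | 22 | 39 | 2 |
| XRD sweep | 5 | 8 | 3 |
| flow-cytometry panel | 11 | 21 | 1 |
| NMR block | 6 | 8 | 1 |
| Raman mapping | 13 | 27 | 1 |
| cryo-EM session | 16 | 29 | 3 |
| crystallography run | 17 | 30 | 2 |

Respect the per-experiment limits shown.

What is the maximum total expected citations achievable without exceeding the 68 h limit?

163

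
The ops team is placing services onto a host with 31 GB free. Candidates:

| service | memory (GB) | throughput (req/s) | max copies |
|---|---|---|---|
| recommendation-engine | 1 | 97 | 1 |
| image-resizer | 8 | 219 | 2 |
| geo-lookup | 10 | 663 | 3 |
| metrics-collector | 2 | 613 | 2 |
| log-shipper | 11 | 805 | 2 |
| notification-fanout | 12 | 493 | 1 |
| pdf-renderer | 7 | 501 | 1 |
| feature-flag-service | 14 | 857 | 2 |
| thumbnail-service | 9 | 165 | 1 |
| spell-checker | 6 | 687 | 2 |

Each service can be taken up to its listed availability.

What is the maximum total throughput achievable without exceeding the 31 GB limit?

Density check — metrics-collector 306.50, spell-checker 114.50, recommendation-engine 97.00 are the best per GB.
Greedy by ratio would take recommendation-engine + 2×metrics-collector + log-shipper + 2×spell-checker: 28 GB used, total 3502.
The 11 GB tied up in log-shipper is better spent on feature-flag-service — total rises to 3554 (31 GB).
No other feasible combination exceeds 3554.

3554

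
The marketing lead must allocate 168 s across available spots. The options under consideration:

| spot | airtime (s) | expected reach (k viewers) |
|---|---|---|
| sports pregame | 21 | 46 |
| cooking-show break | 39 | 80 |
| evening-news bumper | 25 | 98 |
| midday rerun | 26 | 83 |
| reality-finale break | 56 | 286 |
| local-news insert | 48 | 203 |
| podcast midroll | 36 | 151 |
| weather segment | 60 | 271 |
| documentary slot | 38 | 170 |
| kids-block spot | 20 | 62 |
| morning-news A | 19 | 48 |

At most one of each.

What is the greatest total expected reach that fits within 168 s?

760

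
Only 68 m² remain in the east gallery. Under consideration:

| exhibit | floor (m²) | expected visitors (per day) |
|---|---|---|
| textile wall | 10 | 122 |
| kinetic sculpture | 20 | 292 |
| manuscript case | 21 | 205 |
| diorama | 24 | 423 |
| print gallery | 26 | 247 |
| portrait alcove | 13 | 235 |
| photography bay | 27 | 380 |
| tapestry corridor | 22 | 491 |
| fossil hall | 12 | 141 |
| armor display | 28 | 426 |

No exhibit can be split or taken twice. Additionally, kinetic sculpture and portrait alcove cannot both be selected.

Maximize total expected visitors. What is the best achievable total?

Ranking by ratio (expected visitors/m²): tapestry corridor 22.32, portrait alcove 18.08, diorama 17.62.
Taking the top-ratio exhibits first gives diorama + portrait alcove + tapestry corridor for 1149 (59 m²).
The 13 m² tied up in portrait alcove is better spent on kinetic sculpture — total rises to 1206 (66 m²).
Runner-up textile wall + diorama + tapestry corridor + fossil hall tops out at 1177.

1206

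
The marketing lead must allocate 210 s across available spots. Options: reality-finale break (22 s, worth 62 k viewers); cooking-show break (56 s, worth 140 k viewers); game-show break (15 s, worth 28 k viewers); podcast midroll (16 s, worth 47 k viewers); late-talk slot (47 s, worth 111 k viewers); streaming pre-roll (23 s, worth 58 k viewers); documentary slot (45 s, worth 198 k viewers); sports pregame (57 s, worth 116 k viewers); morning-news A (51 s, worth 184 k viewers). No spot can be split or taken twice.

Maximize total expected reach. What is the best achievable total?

660

Reality-finale break + podcast midroll + late-talk slot + streaming pre-roll + documentary slot + morning-news A uses 204 of the 210 s and totals 660.
The spare 6 s is too small for any remaining spot, and no exchange beats 660.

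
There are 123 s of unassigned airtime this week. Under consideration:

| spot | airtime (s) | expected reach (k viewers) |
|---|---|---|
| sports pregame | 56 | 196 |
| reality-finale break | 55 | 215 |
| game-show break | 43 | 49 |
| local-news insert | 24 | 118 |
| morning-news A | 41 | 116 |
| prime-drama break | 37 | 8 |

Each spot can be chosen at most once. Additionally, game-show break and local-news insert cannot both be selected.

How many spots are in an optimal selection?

3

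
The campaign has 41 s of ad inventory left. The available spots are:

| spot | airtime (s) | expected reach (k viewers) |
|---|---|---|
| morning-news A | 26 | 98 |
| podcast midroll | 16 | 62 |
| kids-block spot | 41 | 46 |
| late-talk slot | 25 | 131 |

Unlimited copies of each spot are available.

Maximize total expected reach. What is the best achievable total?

Density check — late-talk slot 5.24, podcast midroll 3.88, morning-news A 3.77, kids-block spot 1.12 are the best per s.
Best packing: podcast midroll + late-talk slot — 41 s, 193 total.
Every other selection either busts 41 s or fails to beat 193.

193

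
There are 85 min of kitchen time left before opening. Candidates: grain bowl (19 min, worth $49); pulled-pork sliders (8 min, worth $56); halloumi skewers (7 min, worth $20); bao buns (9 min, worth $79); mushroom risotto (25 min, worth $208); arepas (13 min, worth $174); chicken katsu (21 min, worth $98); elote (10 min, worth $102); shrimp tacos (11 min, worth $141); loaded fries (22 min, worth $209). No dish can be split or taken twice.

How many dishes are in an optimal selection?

Best achievable profit is 834.
For example mushroom risotto + arepas + elote + shrimp tacos + loaded fries achieves it, using 81 min.
Any selection reaching 834 contains exactly 5 dishes.

5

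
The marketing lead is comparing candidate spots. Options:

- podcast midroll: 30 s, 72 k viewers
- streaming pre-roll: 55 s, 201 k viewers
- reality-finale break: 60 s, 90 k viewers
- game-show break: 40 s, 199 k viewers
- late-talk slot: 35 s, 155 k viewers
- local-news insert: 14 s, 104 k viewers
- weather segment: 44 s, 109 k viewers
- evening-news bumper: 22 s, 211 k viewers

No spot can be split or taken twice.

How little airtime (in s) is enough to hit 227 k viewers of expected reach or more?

Need the lightest bundle worth ≥ 227.
Taking local-news insert + evening-news bumper gives 315 (≥ 227) for 36 s.
No combination under 36 s hits 227.

36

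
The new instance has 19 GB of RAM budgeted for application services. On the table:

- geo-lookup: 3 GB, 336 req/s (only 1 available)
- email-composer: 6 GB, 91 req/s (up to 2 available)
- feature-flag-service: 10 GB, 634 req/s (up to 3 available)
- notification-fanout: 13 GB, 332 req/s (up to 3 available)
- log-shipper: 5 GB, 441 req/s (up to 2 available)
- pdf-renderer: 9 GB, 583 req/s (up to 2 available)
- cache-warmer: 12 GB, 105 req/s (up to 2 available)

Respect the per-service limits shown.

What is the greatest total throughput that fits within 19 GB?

A density-first pass picks geo-lookup + email-composer + 2×log-shipper — 1309 at 19 GB.
Dropping geo-lookup and email-composer frees 9 GB; slotting in pdf-renderer (9 GB) lifts the total to 1465 at 19 GB.

1465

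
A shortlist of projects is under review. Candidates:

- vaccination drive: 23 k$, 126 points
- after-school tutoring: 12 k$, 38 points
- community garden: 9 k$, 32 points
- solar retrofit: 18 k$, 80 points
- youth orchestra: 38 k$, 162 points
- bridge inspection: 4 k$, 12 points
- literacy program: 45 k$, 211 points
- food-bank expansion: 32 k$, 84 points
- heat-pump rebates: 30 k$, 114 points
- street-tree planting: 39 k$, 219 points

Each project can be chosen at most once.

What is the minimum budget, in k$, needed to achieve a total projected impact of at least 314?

62

Minimise k$ subject to total projected impact ≥ 314.
vaccination drive + street-tree planting reaches 345 using 62 k$.
Below 62 k$ the best achievable stays under 314.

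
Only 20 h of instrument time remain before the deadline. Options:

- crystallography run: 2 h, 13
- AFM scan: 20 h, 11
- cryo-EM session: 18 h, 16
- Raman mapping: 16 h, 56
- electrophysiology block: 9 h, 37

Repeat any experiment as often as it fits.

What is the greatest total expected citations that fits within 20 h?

130

The ratio ordering already packs tightly: 10×crystallography run, 20 h, 130.
No other feasible combination exceeds 130.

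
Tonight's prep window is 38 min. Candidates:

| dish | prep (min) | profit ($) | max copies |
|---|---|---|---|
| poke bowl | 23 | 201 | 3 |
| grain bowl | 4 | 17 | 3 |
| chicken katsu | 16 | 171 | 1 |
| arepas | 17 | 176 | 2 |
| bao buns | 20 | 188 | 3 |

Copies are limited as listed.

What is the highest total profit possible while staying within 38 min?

Taking the top-ratio dishes first gives grain bowl + chicken katsu + arepas for 364 (37 min).
Replace chicken katsu with arepas: the trade gains 5 net, giving 369 at 38 min.

369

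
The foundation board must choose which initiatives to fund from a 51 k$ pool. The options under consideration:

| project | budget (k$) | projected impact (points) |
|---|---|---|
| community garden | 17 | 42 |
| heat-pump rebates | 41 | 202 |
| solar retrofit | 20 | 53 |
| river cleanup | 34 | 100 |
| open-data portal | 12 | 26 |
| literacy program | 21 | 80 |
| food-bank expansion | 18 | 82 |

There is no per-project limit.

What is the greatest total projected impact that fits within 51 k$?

202

Best packing: heat-pump rebates — 41 k$, 202 total.
No other feasible combination exceeds 202.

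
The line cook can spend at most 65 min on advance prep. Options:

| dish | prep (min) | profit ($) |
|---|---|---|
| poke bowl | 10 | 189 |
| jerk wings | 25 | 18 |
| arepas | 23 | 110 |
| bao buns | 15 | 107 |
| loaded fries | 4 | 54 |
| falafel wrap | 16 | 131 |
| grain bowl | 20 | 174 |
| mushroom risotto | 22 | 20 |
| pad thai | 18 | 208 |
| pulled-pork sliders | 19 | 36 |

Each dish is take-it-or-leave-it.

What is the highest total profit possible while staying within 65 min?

702

Taking the top-ratio dishes first gives poke bowl + loaded fries + grain bowl + pad thai for 625 (52 min).
The 4 min tied up in loaded fries is better spent on falafel wrap — total rises to 702 (64 min).
Runner-up poke bowl + bao buns + loaded fries + falafel wrap + pad thai tops out at 689.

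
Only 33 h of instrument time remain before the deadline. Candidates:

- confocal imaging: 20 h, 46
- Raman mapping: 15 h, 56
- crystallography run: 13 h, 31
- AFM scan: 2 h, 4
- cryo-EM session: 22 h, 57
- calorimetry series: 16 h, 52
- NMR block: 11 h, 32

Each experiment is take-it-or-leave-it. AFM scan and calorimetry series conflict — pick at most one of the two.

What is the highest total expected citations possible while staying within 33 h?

Taking Raman mapping + calorimetry series: 31 h used, 108 in expected citations.

108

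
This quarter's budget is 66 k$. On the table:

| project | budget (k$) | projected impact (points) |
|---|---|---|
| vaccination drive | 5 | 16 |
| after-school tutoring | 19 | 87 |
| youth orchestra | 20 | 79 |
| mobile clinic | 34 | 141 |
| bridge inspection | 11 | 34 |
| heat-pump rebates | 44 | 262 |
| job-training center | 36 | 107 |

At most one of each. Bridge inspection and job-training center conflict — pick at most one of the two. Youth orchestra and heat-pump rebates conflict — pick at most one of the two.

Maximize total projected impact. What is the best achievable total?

Ranking by ratio (projected impact/k$): heat-pump rebates 5.95, after-school tutoring 4.58, mobile clinic 4.15.
After-school tutoring + heat-pump rebates uses 63 of the 66 k$ and totals 349.
Next best is vaccination drive + bridge inspection + heat-pump rebates at 312 (60 k$) — short by 37.

349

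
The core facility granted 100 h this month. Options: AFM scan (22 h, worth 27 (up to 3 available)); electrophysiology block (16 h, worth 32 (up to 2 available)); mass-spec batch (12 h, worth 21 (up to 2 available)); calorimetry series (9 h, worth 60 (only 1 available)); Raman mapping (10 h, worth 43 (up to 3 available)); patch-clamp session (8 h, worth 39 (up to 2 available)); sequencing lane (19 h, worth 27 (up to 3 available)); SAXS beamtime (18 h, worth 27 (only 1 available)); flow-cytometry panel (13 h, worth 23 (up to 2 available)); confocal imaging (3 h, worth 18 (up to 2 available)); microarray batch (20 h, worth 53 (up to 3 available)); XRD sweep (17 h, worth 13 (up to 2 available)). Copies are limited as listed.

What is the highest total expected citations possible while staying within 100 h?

Density check — calorimetry series 6.67, confocal imaging 6.00, patch-clamp session 4.88 are the best per h.
Taking the top-ratio experiments first gives electrophysiology block + calorimetry series + 3×Raman mapping + 2×patch-clamp session + 2×confocal imaging + microarray batch for 388 (97 h).
The 19 h tied up in electrophysiology block and confocal imaging is better spent on microarray batch — total rises to 391 (98 h).
Every other selection either busts 100 h or exceeds an availability limit or fails to beat 391.

391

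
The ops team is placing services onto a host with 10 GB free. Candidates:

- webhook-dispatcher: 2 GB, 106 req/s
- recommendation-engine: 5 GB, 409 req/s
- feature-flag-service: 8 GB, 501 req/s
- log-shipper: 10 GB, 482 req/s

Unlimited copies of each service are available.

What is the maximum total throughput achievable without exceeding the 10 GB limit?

818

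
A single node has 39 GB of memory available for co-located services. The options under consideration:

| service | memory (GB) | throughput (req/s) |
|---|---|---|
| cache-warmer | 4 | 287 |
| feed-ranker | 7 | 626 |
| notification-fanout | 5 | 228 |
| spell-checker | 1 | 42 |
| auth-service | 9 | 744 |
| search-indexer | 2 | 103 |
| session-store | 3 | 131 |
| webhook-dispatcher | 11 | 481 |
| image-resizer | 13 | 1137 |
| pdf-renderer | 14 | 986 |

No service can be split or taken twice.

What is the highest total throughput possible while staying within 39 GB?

3078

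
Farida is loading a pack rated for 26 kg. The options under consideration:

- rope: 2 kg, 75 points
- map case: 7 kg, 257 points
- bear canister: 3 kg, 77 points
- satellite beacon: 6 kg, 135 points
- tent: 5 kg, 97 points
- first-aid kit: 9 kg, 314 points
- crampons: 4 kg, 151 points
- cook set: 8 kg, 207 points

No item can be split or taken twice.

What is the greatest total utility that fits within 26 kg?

874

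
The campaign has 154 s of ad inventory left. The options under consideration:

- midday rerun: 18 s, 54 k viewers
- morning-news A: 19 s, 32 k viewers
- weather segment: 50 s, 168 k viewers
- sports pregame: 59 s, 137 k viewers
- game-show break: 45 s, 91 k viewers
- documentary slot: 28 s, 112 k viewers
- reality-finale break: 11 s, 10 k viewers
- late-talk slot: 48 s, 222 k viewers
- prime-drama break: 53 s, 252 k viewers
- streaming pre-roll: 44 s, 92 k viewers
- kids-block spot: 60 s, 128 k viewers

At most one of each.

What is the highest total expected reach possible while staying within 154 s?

By expected reach per s: prime-drama break 4.75, late-talk slot 4.62, documentary slot 4.00, weather segment 3.36 lead.
Taking the top-ratio spots first gives midday rerun + documentary slot + late-talk slot + prime-drama break for 640 (147 s).
The 46 s tied up in midday rerun and documentary slot is better spent on weather segment — total rises to 642 (151 s).
Runner-up midday rerun + documentary slot + late-talk slot + prime-drama break tops out at 640.

642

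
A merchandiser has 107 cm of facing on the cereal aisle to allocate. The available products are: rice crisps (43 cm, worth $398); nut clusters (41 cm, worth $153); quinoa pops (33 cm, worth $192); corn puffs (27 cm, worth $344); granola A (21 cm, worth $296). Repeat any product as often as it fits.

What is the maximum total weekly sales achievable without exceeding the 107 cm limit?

1480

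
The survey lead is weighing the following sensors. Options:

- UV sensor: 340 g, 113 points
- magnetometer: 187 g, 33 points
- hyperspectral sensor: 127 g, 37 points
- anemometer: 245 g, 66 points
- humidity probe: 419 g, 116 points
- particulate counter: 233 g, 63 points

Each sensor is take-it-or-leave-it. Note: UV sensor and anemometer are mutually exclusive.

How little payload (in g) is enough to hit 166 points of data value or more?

573

Minimise g subject to total data value ≥ 166.
Taking UV sensor + particulate counter gives 176 (≥ 166) for 573 g.
No combination under 573 g hits 166.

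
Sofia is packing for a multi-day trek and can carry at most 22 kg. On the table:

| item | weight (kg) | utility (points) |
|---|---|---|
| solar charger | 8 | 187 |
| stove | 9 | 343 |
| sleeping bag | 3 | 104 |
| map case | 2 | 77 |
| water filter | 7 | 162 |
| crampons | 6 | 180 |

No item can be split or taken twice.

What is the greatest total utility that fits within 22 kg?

711

The ratio heuristic lands on stove + sleeping bag + map case + crampons (704) but leaves 2 kg idle.
Replace crampons with solar charger: the trade gains 7 net, giving 711 at 22 kg.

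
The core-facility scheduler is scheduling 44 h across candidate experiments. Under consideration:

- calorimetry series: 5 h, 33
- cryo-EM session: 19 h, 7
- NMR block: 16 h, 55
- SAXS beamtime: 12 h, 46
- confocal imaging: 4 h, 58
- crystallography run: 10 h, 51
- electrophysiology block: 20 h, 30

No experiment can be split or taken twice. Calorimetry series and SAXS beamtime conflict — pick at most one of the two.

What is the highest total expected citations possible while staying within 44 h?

210

NMR block + SAXS beamtime + confocal imaging + crystallography run uses 42 of the 44 h and totals 210.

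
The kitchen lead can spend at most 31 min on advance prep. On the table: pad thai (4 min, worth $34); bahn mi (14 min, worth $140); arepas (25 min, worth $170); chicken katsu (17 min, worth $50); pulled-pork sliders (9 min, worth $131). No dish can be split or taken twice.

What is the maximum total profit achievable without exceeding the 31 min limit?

Taking pad thai + bahn mi + pulled-pork sliders: 27 min used, 305 in profit.

305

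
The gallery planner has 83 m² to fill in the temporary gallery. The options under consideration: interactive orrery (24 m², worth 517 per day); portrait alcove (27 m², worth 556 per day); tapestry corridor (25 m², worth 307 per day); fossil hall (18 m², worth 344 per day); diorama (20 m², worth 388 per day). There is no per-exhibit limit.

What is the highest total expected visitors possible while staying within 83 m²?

1668

Ranking by ratio (expected visitors/m²): interactive orrery 21.54, portrait alcove 20.59, diorama 19.40.
Greedy by ratio would take 3×interactive orrery: 72 m² used, total 1551.
Replace 3×interactive orrery with 3×portrait alcove: the trade gains 117 net, giving 1668 at 81 m².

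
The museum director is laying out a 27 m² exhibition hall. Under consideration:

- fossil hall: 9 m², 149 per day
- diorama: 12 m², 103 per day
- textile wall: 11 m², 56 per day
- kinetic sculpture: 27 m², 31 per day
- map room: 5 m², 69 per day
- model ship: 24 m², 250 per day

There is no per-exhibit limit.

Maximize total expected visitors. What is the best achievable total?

447

Best packing: 3×fossil hall — 27 m², 447 total.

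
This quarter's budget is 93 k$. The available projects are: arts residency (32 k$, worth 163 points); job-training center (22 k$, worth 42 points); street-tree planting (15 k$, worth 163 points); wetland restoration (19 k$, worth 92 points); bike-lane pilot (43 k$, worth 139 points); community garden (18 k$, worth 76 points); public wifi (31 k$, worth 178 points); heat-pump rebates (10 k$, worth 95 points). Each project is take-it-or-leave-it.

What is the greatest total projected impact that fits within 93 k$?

604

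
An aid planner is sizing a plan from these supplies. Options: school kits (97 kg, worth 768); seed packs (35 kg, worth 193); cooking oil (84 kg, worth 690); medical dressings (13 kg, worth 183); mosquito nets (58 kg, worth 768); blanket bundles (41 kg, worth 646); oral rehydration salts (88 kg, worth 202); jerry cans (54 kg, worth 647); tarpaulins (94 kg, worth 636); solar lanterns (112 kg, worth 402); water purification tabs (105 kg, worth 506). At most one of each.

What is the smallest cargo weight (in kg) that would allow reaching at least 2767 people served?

Look for the lowest-cargo combination reaching 2767.
Taking school kits + mosquito nets + blanket bundles + jerry cans gives 2829 (≥ 2767) for 250 kg.
Any bundle with less than 250 kg falls short of 2767.

250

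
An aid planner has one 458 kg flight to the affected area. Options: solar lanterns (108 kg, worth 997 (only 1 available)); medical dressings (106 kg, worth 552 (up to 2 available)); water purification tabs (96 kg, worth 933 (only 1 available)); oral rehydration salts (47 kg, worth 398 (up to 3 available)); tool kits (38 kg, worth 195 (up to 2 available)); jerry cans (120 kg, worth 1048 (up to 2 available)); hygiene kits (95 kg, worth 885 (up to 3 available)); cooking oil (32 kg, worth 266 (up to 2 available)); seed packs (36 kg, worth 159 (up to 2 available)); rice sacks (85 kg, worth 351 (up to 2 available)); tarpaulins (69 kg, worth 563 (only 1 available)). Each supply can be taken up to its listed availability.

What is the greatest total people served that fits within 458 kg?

4232

Taking the top-ratio supplies first gives water purification tabs + oral rehydration salts + 3×hygiene kits for 3986 (428 kg).
Replace oral rehydration salts and hygiene kits with solar lanterns + 2×cooking oil: the trade gains 246 net, giving 4232 at 458 kg.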